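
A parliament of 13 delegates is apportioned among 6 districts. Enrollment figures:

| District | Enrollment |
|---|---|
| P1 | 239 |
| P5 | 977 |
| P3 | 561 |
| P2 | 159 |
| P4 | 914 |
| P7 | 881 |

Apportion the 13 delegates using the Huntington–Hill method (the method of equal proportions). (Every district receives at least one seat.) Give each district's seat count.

P1: 1; P5: 3; P3: 2; P2: 1; P4: 3; P7: 3

With divisor 321: modified quotas P1 0.745, P5 3.044, P3 1.748, P2 0.495, P4 2.847, P7 2.745.
Geometric-mean thresholds: P1 (min 1), P5 √(3·4)=3.464, P3 √(1·2)=1.414, P2 (min 1), P4 √(2·3)=2.449, P7 √(2·3)=2.449.
Each quota rounded against its threshold gives P1 1, P5 3, P3 2, P2 1, P4 3, P7 3 (total 13).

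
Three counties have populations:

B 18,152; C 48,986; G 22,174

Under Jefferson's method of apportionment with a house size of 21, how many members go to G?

5

Standard divisor 89312/21 ≈ 4252.952; standard quotas: B 4.268, C 11.518, G 5.214.
Rounding down gives 4, 11, 5 = 20 seats, so the divisor must be adjusted.
With modified divisor 3900: modified quotas B 4.654, C 12.561, G 5.686.
Rounding down: B 4, C 12, G 5 (total 21).
G receives 5.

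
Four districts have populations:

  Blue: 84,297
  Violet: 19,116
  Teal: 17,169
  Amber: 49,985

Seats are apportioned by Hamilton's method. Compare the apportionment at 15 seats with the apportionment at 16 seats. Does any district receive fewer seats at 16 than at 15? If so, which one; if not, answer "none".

Teal

At 15 seats: Blue 7, Violet 2, Teal 2, Amber 4.
At 16 seats: Blue 8, Violet 2, Teal 1, Amber 5.
Teal drops from 2 to 1.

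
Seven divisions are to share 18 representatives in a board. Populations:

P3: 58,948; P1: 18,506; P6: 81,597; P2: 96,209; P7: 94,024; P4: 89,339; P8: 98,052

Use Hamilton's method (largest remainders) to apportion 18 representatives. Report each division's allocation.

Total 536675; standard divisor 536675/18 ≈ 29815.278.
Standard quotas: P3 1.9771, P1 0.6207, P6 2.7368, P2 3.2268, P7 3.1536, P4 2.9964, P8 3.2886.
Lower quotas: P3 1, P1 0, P6 2, P2 3, P7 3, P4 2, P8 3 (sum 14, leaving 4 seats).
Remainders in descending order: P4 0.9964, P3 0.9771, P6 0.7368, P1 0.6207, P8 0.2886, P2 0.2268, P7 0.1536.
The surplus seats go to P4, P3, P6, P1.

P3: 2; P1: 1; P6: 3; P2: 3; P7: 3; P4: 3; P8: 3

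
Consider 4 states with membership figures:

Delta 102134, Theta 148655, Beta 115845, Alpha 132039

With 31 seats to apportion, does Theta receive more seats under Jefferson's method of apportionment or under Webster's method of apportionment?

Jefferson: Delta 6, Theta 10, Beta 7, Alpha 8.
Webster: Delta 7, Theta 9, Beta 7, Alpha 8.
Theta gets 10 under Jefferson and 9 under Webster.

Jefferson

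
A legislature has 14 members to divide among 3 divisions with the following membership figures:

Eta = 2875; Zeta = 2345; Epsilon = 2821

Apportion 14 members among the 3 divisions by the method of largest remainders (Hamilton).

Eta=5, Zeta=4, Epsilon=5

The standard divisor is 8041/14 ≈ 574.357.
Standard quotas: Eta 5.006, Zeta 4.083, Epsilon 4.912.
Lower quotas: Eta 5, Zeta 4, Epsilon 4 (sum 13, leaving 1 seat).
Remainders in descending order: Epsilon 0.912, Zeta 0.083, Eta 0.006.
The surplus seat goes to Epsilon.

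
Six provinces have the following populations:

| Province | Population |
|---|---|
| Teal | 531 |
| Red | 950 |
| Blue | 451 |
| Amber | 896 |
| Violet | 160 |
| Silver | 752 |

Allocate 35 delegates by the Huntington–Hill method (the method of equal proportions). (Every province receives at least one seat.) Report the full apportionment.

Teal 5; Red 9; Blue 4; Amber 8; Violet 2; Silver 7

With divisor 109: modified quotas Teal 4.872, Red 8.716, Blue 4.138, Amber 8.220, Violet 1.468, Silver 6.899.
Geometric-mean thresholds: Teal √(4·5)=4.472, Red √(8·9)=8.485, Blue √(4·5)=4.472, Amber √(8·9)=8.485, Violet √(1·2)=1.414, Silver √(6·7)=6.481.
Each quota rounded against its threshold gives Teal 5, Red 9, Blue 4, Amber 8, Violet 2, Silver 7 (total 35).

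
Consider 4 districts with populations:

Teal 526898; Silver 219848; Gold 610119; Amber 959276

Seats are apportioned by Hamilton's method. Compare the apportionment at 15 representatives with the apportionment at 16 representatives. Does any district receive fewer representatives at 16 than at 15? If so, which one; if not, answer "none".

At 15 seats: Teal 3, Silver 2, Gold 4, Amber 6.
At 16 seats: Teal 4, Silver 1, Gold 4, Amber 7.
Silver drops from 2 to 1.

Silver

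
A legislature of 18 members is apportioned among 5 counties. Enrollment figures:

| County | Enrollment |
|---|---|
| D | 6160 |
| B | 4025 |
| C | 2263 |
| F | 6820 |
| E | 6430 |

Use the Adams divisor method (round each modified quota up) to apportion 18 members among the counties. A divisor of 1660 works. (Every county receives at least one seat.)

D 4, B 3, C 2, F 5, E 4

With modified divisor 1660: modified quotas D 3.711, B 2.425, C 1.363, F 4.108, E 3.873.
Rounding up: D 4, B 3, C 2, F 5, E 4 (total 18).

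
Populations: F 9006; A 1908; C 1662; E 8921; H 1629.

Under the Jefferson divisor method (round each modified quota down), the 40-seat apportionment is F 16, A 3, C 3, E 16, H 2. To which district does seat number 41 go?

H

Priority for the next seat is population ÷ (current seats + 1).
Priorities: F 529.765, A 477.000, C 415.500, E 524.765, H 543.000.
Highest priority: H.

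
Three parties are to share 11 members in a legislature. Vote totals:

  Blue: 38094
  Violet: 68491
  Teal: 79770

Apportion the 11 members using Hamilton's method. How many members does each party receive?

Blue 2; Violet 4; Teal 5

Standard divisor: 186355 ÷ 11 ≈ 16941.364.
Standard quotas: Blue 2.2486, Violet 4.0428, Teal 4.7086.
Lower quotas: Blue 2, Violet 4, Teal 4 (sum 10, leaving 1 seat).
Remainders in descending order: Teal 0.7086, Blue 0.2486, Violet 0.0428.
The surplus seat goes to Teal.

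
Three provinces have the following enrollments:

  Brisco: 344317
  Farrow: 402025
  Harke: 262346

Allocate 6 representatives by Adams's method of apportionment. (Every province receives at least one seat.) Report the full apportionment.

Brisco 2, Farrow 2, Harke 2

Standard divisor 1008688/6 ≈ 168114.667; standard quotas: Brisco 2.048, Farrow 2.391, Harke 1.561.
Rounding up gives 3, 3, 2 = 8 seats, so the divisor must be adjusted.
With modified divisor 231700: modified quotas Brisco 1.486, Farrow 1.735, Harke 1.132.
Rounding up: Brisco 2, Farrow 2, Harke 2 (total 6).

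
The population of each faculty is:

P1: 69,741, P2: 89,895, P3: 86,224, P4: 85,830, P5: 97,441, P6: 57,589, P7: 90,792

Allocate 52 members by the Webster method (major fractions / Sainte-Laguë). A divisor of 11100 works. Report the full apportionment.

P1=6, P2=8, P3=8, P4=8, P5=9, P6=5, P7=8

With modified divisor 11100: modified quotas P1 6.283, P2 8.099, P3 7.768, P4 7.732, P5 8.778, P6 5.188, P7 8.179.
Rounding to the nearest integer: P1 6, P2 8, P3 8, P4 8, P5 9, P6 5, P7 8 (total 52).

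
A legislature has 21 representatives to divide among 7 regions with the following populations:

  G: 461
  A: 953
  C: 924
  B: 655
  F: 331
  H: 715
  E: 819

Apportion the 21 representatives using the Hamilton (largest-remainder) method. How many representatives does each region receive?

G=2; A=4; C=4; B=3; F=1; H=3; E=4

Total 4858; standard divisor 4858/21 ≈ 231.333.
Standard quotas: G 1.993, A 4.120, C 3.994, B 2.831, F 1.431, H 3.091, E 3.540.
Lower quotas: G 1, A 4, C 3, B 2, F 1, H 3, E 3 (sum 17, leaving 4 seats).
Remainders in descending order: C 0.994, G 0.993, B 0.831, E 0.540, F 0.431, A 0.120, H 0.091.
Largest remainders: C, G, B, E receive the extra seats.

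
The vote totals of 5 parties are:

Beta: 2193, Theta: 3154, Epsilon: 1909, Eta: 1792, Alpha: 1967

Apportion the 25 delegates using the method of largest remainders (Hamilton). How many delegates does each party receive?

Beta 5, Theta 7, Epsilon 4, Eta 4, Alpha 5

The standard divisor is 11015/25 ≈ 440.6.
Standard quotas: Beta 4.977, Theta 7.158, Epsilon 4.333, Eta 4.067, Alpha 4.464.
Lower quotas: Beta 4, Theta 7, Epsilon 4, Eta 4, Alpha 4 (sum 23, leaving 2 seats).
Remainders in descending order: Beta 0.977, Alpha 0.464, Epsilon 0.333, Theta 0.158, Eta 0.067.
Largest remainders: Beta, Alpha receive the extra seats.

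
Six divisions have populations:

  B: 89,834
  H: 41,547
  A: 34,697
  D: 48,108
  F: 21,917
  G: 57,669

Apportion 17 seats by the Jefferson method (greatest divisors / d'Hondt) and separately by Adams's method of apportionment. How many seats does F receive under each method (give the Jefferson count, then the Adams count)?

Jefferson: B 6, H 2, A 2, D 3, F 1, G 3.
Adams: B 5, H 2, A 2, D 3, F 2, G 3.
F gets 1 under Jefferson and 2 under Adams.

1 and 2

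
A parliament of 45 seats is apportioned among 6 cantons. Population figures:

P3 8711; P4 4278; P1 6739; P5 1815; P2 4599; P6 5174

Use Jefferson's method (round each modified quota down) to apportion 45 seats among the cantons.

Standard divisor 31316/45 ≈ 695.911; standard quotas: P3 12.517, P4 6.147, P1 9.684, P5 2.608, P2 6.609, P6 7.435.
Rounding down gives 12, 6, 9, 2, 6, 7 = 42 seats, so the divisor must be adjusted.
With modified divisor 650: modified quotas P3 13.402, P4 6.582, P1 10.368, P5 2.792, P2 7.075, P6 7.960.
Rounding down: P3 13, P4 6, P1 10, P5 2, P2 7, P6 7 (total 45).

P3=13; P4=6; P1=10; P5=2; P2=7; P6=7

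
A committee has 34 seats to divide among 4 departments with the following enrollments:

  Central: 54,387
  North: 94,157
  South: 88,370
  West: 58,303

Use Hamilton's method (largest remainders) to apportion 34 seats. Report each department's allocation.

Central: 6; North: 11; South: 10; West: 7

Standard divisor: 295217 ÷ 34 ≈ 8682.853.
Standard quotas: Central 6.2637, North 10.8440, South 10.1775, West 6.7147.
Lower quotas: Central 6, North 10, South 10, West 6 (sum 32, leaving 2 seats).
Remainders in descending order: North 0.8440, West 0.7147, Central 0.2637, South 0.1775.
The surplus seats go to North, West.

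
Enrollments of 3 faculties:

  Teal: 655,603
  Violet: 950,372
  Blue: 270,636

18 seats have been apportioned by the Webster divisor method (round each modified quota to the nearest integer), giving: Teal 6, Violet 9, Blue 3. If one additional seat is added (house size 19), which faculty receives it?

Teal

Priority for the next seat is population ÷ (current seats + 0.5).
Priorities: Teal 100862.000, Violet 100039.158, Blue 77324.571.
Highest priority: Teal.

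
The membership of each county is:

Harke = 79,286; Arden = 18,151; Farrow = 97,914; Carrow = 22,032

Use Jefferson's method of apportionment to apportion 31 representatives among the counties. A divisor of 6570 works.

Harke=12, Arden=2, Farrow=14, Carrow=3

With modified divisor 6570: modified quotas Harke 12.068, Arden 2.763, Farrow 14.903, Carrow 3.353.
Rounding down: Harke 12, Arden 2, Farrow 14, Carrow 3 (total 31).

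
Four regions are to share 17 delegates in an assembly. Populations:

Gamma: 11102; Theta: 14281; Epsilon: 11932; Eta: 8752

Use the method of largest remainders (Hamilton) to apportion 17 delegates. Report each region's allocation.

Gamma=4, Theta=5, Epsilon=5, Eta=3

Standard divisor: 46067 ÷ 17 ≈ 2709.824.
Standard quotas: Gamma 4.0969, Theta 5.2701, Epsilon 4.4032, Eta 3.2297.
Lower quotas: Gamma 4, Theta 5, Epsilon 4, Eta 3 (sum 16, leaving 1 seat).
Remainders in descending order: Epsilon 0.4032, Theta 0.2701, Eta 0.2297, Gamma 0.0969.
The surplus seat goes to Epsilon.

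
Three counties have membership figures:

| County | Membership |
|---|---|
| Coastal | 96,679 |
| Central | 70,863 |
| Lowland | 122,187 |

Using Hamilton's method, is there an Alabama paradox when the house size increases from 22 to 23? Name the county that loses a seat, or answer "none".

At 22 seats: Coastal 7, Central 6, Lowland 9.
At 23 seats: Coastal 8, Central 5, Lowland 10.
Central drops from 6 to 5.

Central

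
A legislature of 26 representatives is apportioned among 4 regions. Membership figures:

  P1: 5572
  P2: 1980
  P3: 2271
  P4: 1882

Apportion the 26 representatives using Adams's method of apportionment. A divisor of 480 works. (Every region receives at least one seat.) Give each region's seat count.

P1=12, P2=5, P3=5, P4=4

With modified divisor 480: modified quotas P1 11.608, P2 4.125, P3 4.731, P4 3.921.
Rounding up: P1 12, P2 5, P3 5, P4 4 (total 26).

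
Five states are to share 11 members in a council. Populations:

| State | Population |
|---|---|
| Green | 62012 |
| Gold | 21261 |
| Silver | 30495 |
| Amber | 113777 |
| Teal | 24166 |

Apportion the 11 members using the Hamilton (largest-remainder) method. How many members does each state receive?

Green=3; Gold=1; Silver=1; Amber=5; Teal=1

Standard divisor: 251711 ÷ 11 ≈ 22882.818.
Standard quotas: Green 2.7100, Gold 0.9291, Silver 1.3327, Amber 4.9722, Teal 1.0561.
Lower quotas: Green 2, Gold 0, Silver 1, Amber 4, Teal 1 (sum 8, leaving 3 seats).
Remainders in descending order: Amber 0.9722, Gold 0.9291, Green 0.7100, Silver 0.3327, Teal 0.0561.
Largest remainders: Amber, Gold, Green receive the extra seats.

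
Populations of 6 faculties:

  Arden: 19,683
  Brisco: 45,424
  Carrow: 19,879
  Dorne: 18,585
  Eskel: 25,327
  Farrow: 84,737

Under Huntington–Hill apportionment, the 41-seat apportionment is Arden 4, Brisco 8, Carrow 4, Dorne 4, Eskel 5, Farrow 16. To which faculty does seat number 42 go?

Priority for the next seat is population ÷ (√(s·(s+1))).
Priorities: Arden 4401.253, Brisco 5353.270, Carrow 4445.080, Dorne 4155.732, Eskel 4624.056, Farrow 5137.935.
Highest priority: Brisco.

Brisco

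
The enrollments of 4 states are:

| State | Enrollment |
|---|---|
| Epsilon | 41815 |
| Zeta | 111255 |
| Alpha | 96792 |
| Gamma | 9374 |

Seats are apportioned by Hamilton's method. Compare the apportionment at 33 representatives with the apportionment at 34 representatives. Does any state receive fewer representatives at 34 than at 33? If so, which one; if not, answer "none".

At 33 seats: Epsilon 6, Zeta 14, Alpha 12, Gamma 1.
At 34 seats: Epsilon 5, Zeta 15, Alpha 13, Gamma 1.
Epsilon drops from 6 to 5.

Epsilon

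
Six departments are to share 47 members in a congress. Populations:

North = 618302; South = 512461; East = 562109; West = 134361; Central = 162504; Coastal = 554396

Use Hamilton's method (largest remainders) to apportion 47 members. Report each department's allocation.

Standard divisor: 2544133 ÷ 47 ≈ 54130.489.
Standard quotas: North 11.4224, South 9.4671, East 10.3843, West 2.4822, Central 3.0021, Coastal 10.2418.
Lower quotas: North 11, South 9, East 10, West 2, Central 3, Coastal 10 (sum 45, leaving 2 seats).
Remainders in descending order: West 0.4822, South 0.4671, North 0.4224, East 0.3843, Coastal 0.2418, Central 0.0021.
Largest remainders: West, South receive the extra seats.

North 11, South 10, East 10, West 3, Central 3, Coastal 10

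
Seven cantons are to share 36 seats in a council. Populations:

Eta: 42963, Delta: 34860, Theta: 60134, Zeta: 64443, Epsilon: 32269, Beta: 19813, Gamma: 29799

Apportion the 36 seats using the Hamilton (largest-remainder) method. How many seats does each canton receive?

Eta 5, Delta 4, Theta 8, Zeta 8, Epsilon 4, Beta 3, Gamma 4

The standard divisor is 284281/36 ≈ 7896.694.
Standard quotas: Eta 5.4406, Delta 4.4145, Theta 7.6151, Zeta 8.1608, Epsilon 4.0864, Beta 2.5090, Gamma 3.7736.
Lower quotas: Eta 5, Delta 4, Theta 7, Zeta 8, Epsilon 4, Beta 2, Gamma 3 (sum 33, leaving 3 seats).
Remainders in descending order: Gamma 0.7736, Theta 0.6151, Beta 0.5090, Eta 0.4406, Delta 0.4145, Zeta 0.1608, Epsilon 0.0864.
The surplus seats go to Gamma, Theta, Beta.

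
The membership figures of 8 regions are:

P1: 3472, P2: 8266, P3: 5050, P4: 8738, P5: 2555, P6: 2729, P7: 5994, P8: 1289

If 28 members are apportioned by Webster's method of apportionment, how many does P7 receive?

4

Standard divisor 38093/28 ≈ 1360.464; standard quotas: P1 2.552, P2 6.076, P3 3.712, P4 6.423, P5 1.878, P6 2.006, P7 4.406, P8 0.947.
Rounding to the nearest integer gives P1 3, P2 6, P3 4, P4 6, P5 2, P6 2, P7 4, P8 1 — total 28, matching the house size, so no adjustment is needed.
P7 receives 4.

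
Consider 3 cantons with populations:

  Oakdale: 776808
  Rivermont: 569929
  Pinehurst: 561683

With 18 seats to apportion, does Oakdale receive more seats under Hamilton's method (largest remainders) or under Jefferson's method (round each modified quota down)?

Hamilton: Oakdale 7, Rivermont 6, Pinehurst 5.
Jefferson: Oakdale 8, Rivermont 5, Pinehurst 5.
Oakdale gets 7 under Hamilton and 8 under Jefferson.

Jefferson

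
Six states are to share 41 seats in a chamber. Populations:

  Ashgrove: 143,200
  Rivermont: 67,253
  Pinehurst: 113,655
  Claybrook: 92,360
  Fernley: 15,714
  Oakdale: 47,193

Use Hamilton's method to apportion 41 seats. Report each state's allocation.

Ashgrove 12, Rivermont 6, Pinehurst 10, Claybrook 8, Fernley 1, Oakdale 4

The standard divisor is 479375/41 ≈ 11692.073.
Standard quotas: Ashgrove 12.2476, Rivermont 5.7520, Pinehurst 9.7207, Claybrook 7.8994, Fernley 1.3440, Oakdale 4.0363.
Lower quotas: Ashgrove 12, Rivermont 5, Pinehurst 9, Claybrook 7, Fernley 1, Oakdale 4 (sum 38, leaving 3 seats).
Remainders in descending order: Claybrook 0.8994, Rivermont 0.7520, Pinehurst 0.7207, Fernley 0.3440, Ashgrove 0.2476, Oakdale 0.0363.
Largest remainders: Claybrook, Rivermont, Pinehurst receive the extra seats.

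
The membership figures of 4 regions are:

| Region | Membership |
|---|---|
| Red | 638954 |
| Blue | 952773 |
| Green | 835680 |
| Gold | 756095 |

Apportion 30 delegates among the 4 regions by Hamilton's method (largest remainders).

Red=6, Blue=9, Green=8, Gold=7

The standard divisor is 3183502/30 ≈ 106116.733.
Standard quotas: Red 6.0212, Blue 8.9785, Green 7.8751, Gold 7.1251.
Lower quotas: Red 6, Blue 8, Green 7, Gold 7 (sum 28, leaving 2 seats).
Remainders in descending order: Blue 0.9785, Green 0.8751, Gold 0.1251, Red 0.0212.
The surplus seats go to Blue, Green.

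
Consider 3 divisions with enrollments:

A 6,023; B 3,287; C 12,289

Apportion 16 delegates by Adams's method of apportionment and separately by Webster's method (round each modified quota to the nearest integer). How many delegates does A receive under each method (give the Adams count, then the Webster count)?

4 and 5

Adams: A 4, B 3, C 9.
Webster: A 5, B 2, C 9.
A gets 4 under Adams and 5 under Webster.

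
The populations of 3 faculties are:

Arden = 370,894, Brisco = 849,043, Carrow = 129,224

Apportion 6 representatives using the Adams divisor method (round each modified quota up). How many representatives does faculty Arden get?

2

Standard divisor 1349161/6 ≈ 224860.167; standard quotas: Arden 1.649, Brisco 3.776, Carrow 0.575.
Rounding up gives 2, 4, 1 = 7 seats, so the divisor must be adjusted.
With modified divisor 327000: modified quotas Arden 1.134, Brisco 2.596, Carrow 0.395.
Rounding up: Arden 2, Brisco 3, Carrow 1 (total 6).
Arden receives 2.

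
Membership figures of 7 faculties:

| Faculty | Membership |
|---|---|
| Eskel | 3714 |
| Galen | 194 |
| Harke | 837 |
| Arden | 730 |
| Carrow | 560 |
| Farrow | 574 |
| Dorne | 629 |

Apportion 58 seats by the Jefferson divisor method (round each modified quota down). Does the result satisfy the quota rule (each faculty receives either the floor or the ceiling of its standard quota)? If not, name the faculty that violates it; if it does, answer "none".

Standard quotas: Eskel 29.761, Galen 1.555, Harke 6.707, Arden 5.850, Carrow 4.487, Farrow 4.600, Dorne 5.040.
Jefferson allocation: Eskel 31, Galen 1, Harke 7, Arden 6, Carrow 4, Farrow 4, Dorne 5.
Eskel has quota 29.761 (lower 29, upper 30) but receives 31 — outside the quota interval.

Eskel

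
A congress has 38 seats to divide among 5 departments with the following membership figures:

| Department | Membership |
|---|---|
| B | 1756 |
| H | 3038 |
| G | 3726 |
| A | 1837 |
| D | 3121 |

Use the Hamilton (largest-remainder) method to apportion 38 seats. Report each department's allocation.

Total 13478; standard divisor 13478/38 ≈ 354.684.
Standard quotas: B 4.951, H 8.565, G 10.505, A 5.179, D 8.799.
Lower quotas: B 4, H 8, G 10, A 5, D 8 (sum 35, leaving 3 seats).
Remainders in descending order: B 0.951, D 0.799, H 0.565, G 0.505, A 0.179.
The surplus seats go to B, D, H.

B 5; H 9; G 10; A 5; D 9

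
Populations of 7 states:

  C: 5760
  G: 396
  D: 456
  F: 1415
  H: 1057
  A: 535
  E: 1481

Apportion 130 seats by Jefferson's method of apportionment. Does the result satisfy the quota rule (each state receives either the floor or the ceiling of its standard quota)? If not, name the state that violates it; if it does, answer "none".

C

Standard quotas: C 67.459, G 4.638, D 5.341, F 16.572, H 12.379, A 6.266, E 17.345.
Jefferson allocation: C 69, G 4, D 5, F 17, H 12, A 6, E 17.
C has quota 67.459 (lower 67, upper 68) but receives 69 — outside the quota interval.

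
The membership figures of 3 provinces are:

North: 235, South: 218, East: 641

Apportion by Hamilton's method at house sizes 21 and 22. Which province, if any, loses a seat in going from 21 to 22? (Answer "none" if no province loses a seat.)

At 21 seats: North 5, South 4, East 12.
At 22 seats: North 5, South 4, East 13.
No province's allocation decreased.

none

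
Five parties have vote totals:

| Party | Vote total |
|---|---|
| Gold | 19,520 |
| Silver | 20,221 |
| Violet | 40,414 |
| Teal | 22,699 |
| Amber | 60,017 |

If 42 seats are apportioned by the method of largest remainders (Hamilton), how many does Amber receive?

16

The standard divisor is 162871/42 ≈ 3877.881.
Standard quotas: Gold 5.0337, Silver 5.2144, Violet 10.4217, Teal 5.8535, Amber 15.4768.
Lower quotas: Gold 5, Silver 5, Violet 10, Teal 5, Amber 15 (sum 40, leaving 2 seats).
Remainders in descending order: Teal 0.8535, Amber 0.4768, Violet 0.4217, Silver 0.2144, Gold 0.0337.
Largest remainders: Teal, Amber receive the extra seats.
Amber receives 16.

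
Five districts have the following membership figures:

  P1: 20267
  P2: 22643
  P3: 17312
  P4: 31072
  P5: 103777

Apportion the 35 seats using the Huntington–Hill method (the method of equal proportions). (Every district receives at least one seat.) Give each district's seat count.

With divisor 5642: modified quotas P1 3.592, P2 4.013, P3 3.068, P4 5.507, P5 18.394.
Geometric-mean thresholds: P1 √(3·4)=3.464, P2 √(4·5)=4.472, P3 √(3·4)=3.464, P4 √(5·6)=5.477, P5 √(18·19)=18.493.
Each quota rounded against its threshold gives P1 4, P2 4, P3 3, P4 6, P5 18 (total 35).

P1 4; P2 4; P3 3; P4 6; P5 18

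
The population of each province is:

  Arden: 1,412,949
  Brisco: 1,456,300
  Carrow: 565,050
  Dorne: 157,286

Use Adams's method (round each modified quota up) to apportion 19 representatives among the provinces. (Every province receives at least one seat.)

Arden 7; Brisco 8; Carrow 3; Dorne 1

Standard divisor 3591585/19 ≈ 189030.789; standard quotas: Arden 7.475, Brisco 7.704, Carrow 2.989, Dorne 0.832.
Rounding up gives 8, 8, 3, 1 = 20 seats, so the divisor must be adjusted.
With modified divisor 204900: modified quotas Arden 6.896, Brisco 7.107, Carrow 2.758, Dorne 0.768.
Rounding up: Arden 7, Brisco 8, Carrow 3, Dorne 1 (total 19).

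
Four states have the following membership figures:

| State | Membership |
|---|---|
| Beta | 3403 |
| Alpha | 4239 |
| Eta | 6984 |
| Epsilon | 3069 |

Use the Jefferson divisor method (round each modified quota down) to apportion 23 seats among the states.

Beta 4, Alpha 6, Eta 9, Epsilon 4

Standard divisor 17695/23 ≈ 769.348; standard quotas: Beta 4.423, Alpha 5.510, Eta 9.078, Epsilon 3.989.
Rounding down gives 4, 5, 9, 3 = 21 seats, so the divisor must be adjusted.
With modified divisor 700: modified quotas Beta 4.861, Alpha 6.056, Eta 9.977, Epsilon 4.384.
Rounding down: Beta 4, Alpha 6, Eta 9, Epsilon 4 (total 23).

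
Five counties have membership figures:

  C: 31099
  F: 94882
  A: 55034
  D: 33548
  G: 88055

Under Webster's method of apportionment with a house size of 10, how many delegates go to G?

3

Standard divisor 302618/10 ≈ 30261.8; standard quotas: C 1.028, F 3.135, A 1.819, D 1.109, G 2.910.
Rounding to the nearest integer gives C 1, F 3, A 2, D 1, G 3 — total 10, matching the house size, so no adjustment is needed.
G receives 3.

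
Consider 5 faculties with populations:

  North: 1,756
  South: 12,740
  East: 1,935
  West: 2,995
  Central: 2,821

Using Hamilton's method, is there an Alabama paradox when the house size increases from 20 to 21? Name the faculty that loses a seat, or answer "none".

At 20 seats: North 2, South 11, East 2, West 3, Central 2.
At 21 seats: North 1, South 12, East 2, West 3, Central 3.
North drops from 2 to 1.

North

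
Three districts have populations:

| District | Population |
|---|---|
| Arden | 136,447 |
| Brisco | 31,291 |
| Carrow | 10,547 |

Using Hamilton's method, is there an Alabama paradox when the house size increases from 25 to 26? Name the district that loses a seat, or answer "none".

At 25 seats: Arden 19, Brisco 4, Carrow 2.
At 26 seats: Arden 20, Brisco 5, Carrow 1.
Carrow drops from 2 to 1.

Carrow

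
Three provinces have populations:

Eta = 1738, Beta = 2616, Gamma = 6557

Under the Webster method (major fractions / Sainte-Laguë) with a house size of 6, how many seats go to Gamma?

4

Standard divisor 10911/6 ≈ 1818.5; standard quotas: Eta 0.956, Beta 1.439, Gamma 3.606.
Rounding to the nearest integer gives Eta 1, Beta 1, Gamma 4 — total 6, matching the house size, so no adjustment is needed.
Gamma receives 4.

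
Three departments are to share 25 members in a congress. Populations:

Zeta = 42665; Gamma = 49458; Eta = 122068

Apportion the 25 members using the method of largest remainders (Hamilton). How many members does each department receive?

Standard divisor: 214191 ÷ 25 ≈ 8567.64.
Standard quotas: Zeta 4.9798, Gamma 5.7727, Eta 14.2476.
Lower quotas: Zeta 4, Gamma 5, Eta 14 (sum 23, leaving 2 seats).
Remainders in descending order: Zeta 0.9798, Gamma 0.7727, Eta 0.2476.
The surplus seats go to Zeta, Gamma.

Zeta=5, Gamma=6, Eta=14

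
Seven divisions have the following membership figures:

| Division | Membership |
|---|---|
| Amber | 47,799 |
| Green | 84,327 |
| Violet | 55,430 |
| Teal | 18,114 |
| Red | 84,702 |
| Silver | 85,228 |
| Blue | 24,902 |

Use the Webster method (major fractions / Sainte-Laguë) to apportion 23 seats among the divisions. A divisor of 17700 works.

With modified divisor 17700: modified quotas Amber 2.701, Green 4.764, Violet 3.132, Teal 1.023, Red 4.785, Silver 4.815, Blue 1.407.
Rounding to the nearest integer: Amber 3, Green 5, Violet 3, Teal 1, Red 5, Silver 5, Blue 1 (total 23).

Amber 3, Green 5, Violet 3, Teal 1, Red 5, Silver 5, Blue 1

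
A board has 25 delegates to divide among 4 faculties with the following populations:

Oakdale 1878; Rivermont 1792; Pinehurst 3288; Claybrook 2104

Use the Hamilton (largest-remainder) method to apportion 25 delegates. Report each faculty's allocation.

Oakdale=5, Rivermont=5, Pinehurst=9, Claybrook=6

The standard divisor is 9062/25 ≈ 362.48.
Standard quotas: Oakdale 5.181, Rivermont 4.944, Pinehurst 9.071, Claybrook 5.804.
Lower quotas: Oakdale 5, Rivermont 4, Pinehurst 9, Claybrook 5 (sum 23, leaving 2 seats).
Remainders in descending order: Rivermont 0.944, Claybrook 0.804, Oakdale 0.181, Pinehurst 0.071.
Largest remainders: Rivermont, Claybrook receive the extra seats.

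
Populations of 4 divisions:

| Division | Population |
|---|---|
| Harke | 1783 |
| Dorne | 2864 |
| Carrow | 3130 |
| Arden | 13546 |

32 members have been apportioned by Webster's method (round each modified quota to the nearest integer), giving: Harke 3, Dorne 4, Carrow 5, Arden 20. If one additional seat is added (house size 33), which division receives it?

Priority for the next seat is population ÷ (current seats + 0.5).
Priorities: Harke 509.429, Dorne 636.444, Carrow 569.091, Arden 660.780.
Highest priority: Arden.

Arden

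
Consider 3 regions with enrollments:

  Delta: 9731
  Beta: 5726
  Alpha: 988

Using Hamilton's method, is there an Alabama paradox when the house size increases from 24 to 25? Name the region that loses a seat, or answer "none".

Alpha

At 24 seats: Delta 14, Beta 8, Alpha 2.
At 25 seats: Delta 15, Beta 9, Alpha 1.
Alpha drops from 2 to 1.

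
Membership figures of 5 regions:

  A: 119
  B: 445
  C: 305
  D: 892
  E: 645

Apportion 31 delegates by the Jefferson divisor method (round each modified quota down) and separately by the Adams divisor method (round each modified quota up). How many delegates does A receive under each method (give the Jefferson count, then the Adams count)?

1 and 2

Jefferson: A 1, B 6, C 4, D 12, E 8.
Adams: A 2, B 6, C 4, D 11, E 8.
A gets 1 under Jefferson and 2 under Adams.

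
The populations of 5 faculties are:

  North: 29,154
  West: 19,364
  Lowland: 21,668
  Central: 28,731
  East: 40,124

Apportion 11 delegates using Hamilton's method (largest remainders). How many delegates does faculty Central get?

Standard divisor: 139041 ÷ 11 ≈ 12640.091.
Standard quotas: North 2.3065, West 1.5320, Lowland 1.7142, Central 2.2730, East 3.1743.
Lower quotas: North 2, West 1, Lowland 1, Central 2, East 3 (sum 9, leaving 2 seats).
Remainders in descending order: Lowland 0.7142, West 0.5320, North 0.3065, Central 0.2730, East 0.1743.
Largest remainders: Lowland, West receive the extra seats.
Central receives 2.

2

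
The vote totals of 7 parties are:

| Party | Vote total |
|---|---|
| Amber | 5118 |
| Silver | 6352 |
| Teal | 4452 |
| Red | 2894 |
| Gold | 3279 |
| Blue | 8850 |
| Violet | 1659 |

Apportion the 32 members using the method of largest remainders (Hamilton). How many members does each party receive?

Standard divisor: 32604 ÷ 32 ≈ 1018.875.
Standard quotas: Amber 5.0232, Silver 6.2343, Teal 4.3695, Red 2.8404, Gold 3.2183, Blue 8.6861, Violet 1.6283.
Lower quotas: Amber 5, Silver 6, Teal 4, Red 2, Gold 3, Blue 8, Violet 1 (sum 29, leaving 3 seats).
Remainders in descending order: Red 0.8404, Blue 0.6861, Violet 0.6283, Teal 0.3695, Silver 0.2343, Gold 0.2183, Amber 0.0232.
Largest remainders: Red, Blue, Violet receive the extra seats.

Amber=5; Silver=6; Teal=4; Red=3; Gold=3; Blue=9; Violet=2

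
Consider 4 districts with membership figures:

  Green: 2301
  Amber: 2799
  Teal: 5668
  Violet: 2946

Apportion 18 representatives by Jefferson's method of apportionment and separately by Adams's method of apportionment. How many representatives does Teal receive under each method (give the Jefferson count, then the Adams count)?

8 and 7

Jefferson: Green 3, Amber 3, Teal 8, Violet 4.
Adams: Green 3, Amber 4, Teal 7, Violet 4.
Teal gets 8 under Jefferson and 7 under Adams.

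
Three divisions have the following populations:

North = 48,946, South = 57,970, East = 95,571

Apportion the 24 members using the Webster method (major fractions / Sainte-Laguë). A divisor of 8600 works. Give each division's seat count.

With modified divisor 8600: modified quotas North 5.691, South 6.741, East 11.113.
Rounding to the nearest integer: North 6, South 7, East 11 (total 24).

North: 6, South: 7, East: 11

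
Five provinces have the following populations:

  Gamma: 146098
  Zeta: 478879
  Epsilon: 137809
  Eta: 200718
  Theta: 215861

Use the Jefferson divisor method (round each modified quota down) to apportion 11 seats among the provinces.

Standard divisor 1179365/11 ≈ 107215; standard quotas: Gamma 1.363, Zeta 4.467, Epsilon 1.285, Eta 1.872, Theta 2.013.
Rounding down gives 1, 4, 1, 1, 2 = 9 seats, so the divisor must be adjusted.
With modified divisor 87800: modified quotas Gamma 1.664, Zeta 5.454, Epsilon 1.570, Eta 2.286, Theta 2.459.
Rounding down: Gamma 1, Zeta 5, Epsilon 1, Eta 2, Theta 2 (total 11).

Gamma: 1, Zeta: 5, Epsilon: 1, Eta: 2, Theta: 2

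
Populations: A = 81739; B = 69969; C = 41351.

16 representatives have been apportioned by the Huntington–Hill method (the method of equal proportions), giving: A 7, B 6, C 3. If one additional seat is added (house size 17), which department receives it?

C

Priority for the next seat is population ÷ (√(s·(s+1))).
Priorities: A 10922.833, B 10796.451, C 11937.005.
Highest priority: C.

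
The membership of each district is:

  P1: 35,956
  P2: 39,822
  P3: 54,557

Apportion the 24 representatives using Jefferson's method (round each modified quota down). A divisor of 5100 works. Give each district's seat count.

P1: 7, P2: 7, P3: 10

With modified divisor 5100: modified quotas P1 7.050, P2 7.808, P3 10.697.
Rounding down: P1 7, P2 7, P3 10 (total 24).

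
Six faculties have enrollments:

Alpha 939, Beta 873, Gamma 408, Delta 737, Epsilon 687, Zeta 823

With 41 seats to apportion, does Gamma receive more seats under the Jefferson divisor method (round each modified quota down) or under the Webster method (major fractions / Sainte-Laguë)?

Webster

Jefferson: Alpha 9, Beta 8, Gamma 3, Delta 7, Epsilon 6, Zeta 8.
Webster: Alpha 9, Beta 8, Gamma 4, Delta 7, Epsilon 6, Zeta 7.
Gamma gets 3 under Jefferson and 4 under Webster.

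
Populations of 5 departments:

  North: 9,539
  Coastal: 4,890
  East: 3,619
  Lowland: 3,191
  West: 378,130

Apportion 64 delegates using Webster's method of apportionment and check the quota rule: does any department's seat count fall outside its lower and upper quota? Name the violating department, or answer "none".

Standard quotas: North 1.529, Coastal 0.784, East 0.580, Lowland 0.511, West 60.596.
Webster allocation: North 2, Coastal 1, East 1, Lowland 1, West 59.
West has quota 60.596 (lower 60, upper 61) but receives 59 — outside the quota interval.

West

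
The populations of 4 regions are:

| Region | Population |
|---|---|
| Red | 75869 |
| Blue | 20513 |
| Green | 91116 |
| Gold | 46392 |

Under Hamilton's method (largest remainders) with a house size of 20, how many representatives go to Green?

Standard divisor: 233890 ÷ 20 ≈ 11694.5.
Standard quotas: Red 6.4876, Blue 1.7541, Green 7.7914, Gold 3.9670.
Lower quotas: Red 6, Blue 1, Green 7, Gold 3 (sum 17, leaving 3 seats).
Remainders in descending order: Gold 0.9670, Green 0.7914, Blue 0.7541, Red 0.4876.
The surplus seats go to Gold, Green, Blue.
Green receives 8.

8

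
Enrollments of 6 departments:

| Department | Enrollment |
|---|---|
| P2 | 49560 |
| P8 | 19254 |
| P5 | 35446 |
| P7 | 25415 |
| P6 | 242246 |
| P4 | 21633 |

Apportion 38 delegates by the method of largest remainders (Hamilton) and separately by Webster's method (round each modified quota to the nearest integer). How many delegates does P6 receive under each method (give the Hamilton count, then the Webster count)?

23 and 24

Hamilton: P2 5, P8 2, P5 3, P7 3, P6 23, P4 2.
Webster: P2 5, P8 2, P5 3, P7 2, P6 24, P4 2.
P6 gets 23 under Hamilton and 24 under Webster.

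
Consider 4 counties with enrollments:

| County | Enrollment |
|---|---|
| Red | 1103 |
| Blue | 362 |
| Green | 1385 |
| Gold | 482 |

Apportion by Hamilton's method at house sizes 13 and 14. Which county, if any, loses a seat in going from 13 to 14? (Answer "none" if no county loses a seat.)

Blue

At 13 seats: Red 4, Blue 2, Green 5, Gold 2.
At 14 seats: Red 5, Blue 1, Green 6, Gold 2.
Blue drops from 2 to 1.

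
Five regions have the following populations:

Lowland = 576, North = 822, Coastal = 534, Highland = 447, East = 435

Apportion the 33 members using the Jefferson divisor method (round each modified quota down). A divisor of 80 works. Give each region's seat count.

Lowland=7, North=10, Coastal=6, Highland=5, East=5

With modified divisor 80: modified quotas Lowland 7.200, North 10.275, Coastal 6.675, Highland 5.588, East 5.438.
Rounding down: Lowland 7, North 10, Coastal 6, Highland 5, East 5 (total 33).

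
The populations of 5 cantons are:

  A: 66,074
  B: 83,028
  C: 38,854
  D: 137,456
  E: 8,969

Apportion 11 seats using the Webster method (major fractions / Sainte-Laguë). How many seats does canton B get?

3

Standard divisor 334381/11 ≈ 30398.273; standard quotas: A 2.174, B 2.731, C 1.278, D 4.522, E 0.295.
Rounding to the nearest integer gives A 2, B 3, C 1, D 5, E 0 — total 11, matching the house size, so no adjustment is needed.
B receives 3.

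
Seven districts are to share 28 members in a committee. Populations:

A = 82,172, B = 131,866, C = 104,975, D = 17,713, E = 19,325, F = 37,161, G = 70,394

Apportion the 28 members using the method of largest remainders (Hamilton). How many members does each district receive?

A: 5, B: 8, C: 7, D: 1, E: 1, F: 2, G: 4

Standard divisor: 463606 ÷ 28 ≈ 16557.357.
Standard quotas: A 4.9629, B 7.9642, C 6.3401, D 1.0698, E 1.1672, F 2.2444, G 4.2515.
Lower quotas: A 4, B 7, C 6, D 1, E 1, F 2, G 4 (sum 25, leaving 3 seats).
Remainders in descending order: B 0.9642, A 0.9629, C 0.3401, G 0.2515, F 0.2444, E 0.1672, D 0.0698.
The surplus seats go to B, A, C.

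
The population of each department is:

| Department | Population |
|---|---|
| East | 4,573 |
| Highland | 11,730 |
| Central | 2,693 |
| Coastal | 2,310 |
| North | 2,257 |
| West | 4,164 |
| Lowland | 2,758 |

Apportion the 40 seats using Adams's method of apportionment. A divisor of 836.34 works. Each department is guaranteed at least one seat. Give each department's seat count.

East 6; Highland 15; Central 4; Coastal 3; North 3; West 5; Lowland 4

With modified divisor 836.34: modified quotas East 5.468, Highland 14.025, Central 3.220, Coastal 2.762, North 2.699, West 4.979, Lowland 3.298.
Rounding up: East 6, Highland 15, Central 4, Coastal 3, North 3, West 5, Lowland 4 (total 40).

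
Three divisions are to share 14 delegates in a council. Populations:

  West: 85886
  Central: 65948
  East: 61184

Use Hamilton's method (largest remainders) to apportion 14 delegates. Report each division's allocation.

West 6, Central 4, East 4

The standard divisor is 213018/14 ≈ 15215.571.
Standard quotas: West 5.6446, Central 4.3342, East 4.0211.
Lower quotas: West 5, Central 4, East 4 (sum 13, leaving 1 seat).
Remainders in descending order: West 0.6446, Central 0.3342, East 0.0211.
The surplus seat goes to West.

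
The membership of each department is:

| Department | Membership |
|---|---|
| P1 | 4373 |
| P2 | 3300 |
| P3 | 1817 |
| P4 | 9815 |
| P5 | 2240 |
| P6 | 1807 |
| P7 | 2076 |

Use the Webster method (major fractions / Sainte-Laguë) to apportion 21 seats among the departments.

Standard divisor 25428/21 ≈ 1210.857; standard quotas: P1 3.611, P2 2.725, P3 1.501, P4 8.106, P5 1.850, P6 1.492, P7 1.714.
Rounding to the nearest integer gives 4, 3, 2, 8, 2, 1, 2 = 22 seats, so the divisor must be adjusted.
With modified divisor 1230: modified quotas P1 3.555, P2 2.683, P3 1.477, P4 7.980, P5 1.821, P6 1.469, P7 1.688.
Rounding to the nearest integer: P1 4, P2 3, P3 1, P4 8, P5 2, P6 1, P7 2 (total 21).

P1: 4, P2: 3, P3: 1, P4: 8, P5: 2, P6: 1, P7: 2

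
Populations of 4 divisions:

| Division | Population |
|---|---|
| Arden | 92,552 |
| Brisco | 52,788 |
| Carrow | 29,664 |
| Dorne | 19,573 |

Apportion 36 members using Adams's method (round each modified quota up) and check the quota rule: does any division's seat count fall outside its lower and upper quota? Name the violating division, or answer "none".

Arden

Standard quotas: Arden 17.124, Brisco 9.767, Carrow 5.488, Dorne 3.621.
Adams allocation: Arden 16, Brisco 10, Carrow 6, Dorne 4.
Arden has quota 17.124 (lower 17, upper 18) but receives 16 — outside the quota interval.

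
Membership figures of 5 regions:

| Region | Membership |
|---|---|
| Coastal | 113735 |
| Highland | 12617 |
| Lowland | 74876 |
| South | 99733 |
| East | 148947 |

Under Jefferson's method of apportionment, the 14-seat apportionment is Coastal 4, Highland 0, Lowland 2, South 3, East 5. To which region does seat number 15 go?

Lowland

Priority for the next seat is population ÷ (current seats + 1).
Priorities: Coastal 22747.000, Highland 12617.000, Lowland 24958.667, South 24933.250, East 24824.500.
Highest priority: Lowland.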